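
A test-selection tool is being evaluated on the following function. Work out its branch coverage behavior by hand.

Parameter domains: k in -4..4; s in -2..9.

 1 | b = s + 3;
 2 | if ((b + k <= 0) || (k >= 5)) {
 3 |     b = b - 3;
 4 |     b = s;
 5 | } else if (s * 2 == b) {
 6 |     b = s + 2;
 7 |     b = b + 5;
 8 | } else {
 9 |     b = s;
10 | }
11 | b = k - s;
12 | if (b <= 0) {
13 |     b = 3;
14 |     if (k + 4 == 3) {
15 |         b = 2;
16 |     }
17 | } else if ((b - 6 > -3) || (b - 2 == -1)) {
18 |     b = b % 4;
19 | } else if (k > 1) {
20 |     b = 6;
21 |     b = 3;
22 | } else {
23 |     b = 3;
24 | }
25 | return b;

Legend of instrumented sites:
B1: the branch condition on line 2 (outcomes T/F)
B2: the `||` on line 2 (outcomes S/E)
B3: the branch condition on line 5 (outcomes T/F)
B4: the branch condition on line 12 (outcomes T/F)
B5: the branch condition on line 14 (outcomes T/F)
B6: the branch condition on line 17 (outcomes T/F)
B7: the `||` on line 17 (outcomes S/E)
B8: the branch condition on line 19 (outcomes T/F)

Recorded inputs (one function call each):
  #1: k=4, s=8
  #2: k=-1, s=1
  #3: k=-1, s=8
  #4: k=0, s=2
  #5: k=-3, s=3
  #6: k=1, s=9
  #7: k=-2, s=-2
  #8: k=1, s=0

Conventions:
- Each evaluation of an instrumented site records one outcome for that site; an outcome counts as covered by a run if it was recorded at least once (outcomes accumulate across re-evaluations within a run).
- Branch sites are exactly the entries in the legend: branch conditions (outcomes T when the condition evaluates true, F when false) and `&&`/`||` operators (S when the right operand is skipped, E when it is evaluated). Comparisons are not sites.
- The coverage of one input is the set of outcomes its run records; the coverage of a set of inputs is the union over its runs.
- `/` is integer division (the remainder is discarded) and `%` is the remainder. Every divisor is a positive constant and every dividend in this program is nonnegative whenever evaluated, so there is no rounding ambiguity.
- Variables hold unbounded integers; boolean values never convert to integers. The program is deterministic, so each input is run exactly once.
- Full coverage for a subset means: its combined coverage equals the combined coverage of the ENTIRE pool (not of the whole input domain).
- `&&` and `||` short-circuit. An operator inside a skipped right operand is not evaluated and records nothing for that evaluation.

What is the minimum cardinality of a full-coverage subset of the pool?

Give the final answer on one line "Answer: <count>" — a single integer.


test 1 (k=4, s=8) hits B1=F, B2=E, B3=F, B4=T, B5=F
test 2 (k=-1, s=1) hits B1=F, B2=E, B3=F, B4=T, B5=T
test 3 (k=-1, s=8) hits B1=F, B2=E, B3=F, B4=T, B5=T
test 4 (k=0, s=2) hits B1=F, B2=E, B3=F, B4=T, B5=F
test 5 (k=-3, s=3) hits B1=F, B2=E, B3=T, B4=T, B5=F
test 6 (k=1, s=9) hits B1=F, B2=E, B3=F, B4=T, B5=F
test 7 (k=-2, s=-2) hits B1=T, B2=S, B4=T, B5=F
test 8 (k=1, s=0) hits B1=F, B2=E, B3=F, B4=F, B6=T, B7=E
together the pool reaches 12 outcomes: B1=T, B1=F, B2=S, B2=E, B3=T, B3=F, B4=T, B4=F, B5=T, B5=F, B6=T, B7=E
size 1 is not enough: best union over all size-1 subsets is 6/12
size 2 is not enough: best union over all size-2 subsets is 10/12
size 3 is not enough: best union over all size-3 subsets is 11/12
the canonical winner is {2, 5, 7, 8}: size 4, full 12-outcome coverage, earliest index list among size-4 covers
Answer: 4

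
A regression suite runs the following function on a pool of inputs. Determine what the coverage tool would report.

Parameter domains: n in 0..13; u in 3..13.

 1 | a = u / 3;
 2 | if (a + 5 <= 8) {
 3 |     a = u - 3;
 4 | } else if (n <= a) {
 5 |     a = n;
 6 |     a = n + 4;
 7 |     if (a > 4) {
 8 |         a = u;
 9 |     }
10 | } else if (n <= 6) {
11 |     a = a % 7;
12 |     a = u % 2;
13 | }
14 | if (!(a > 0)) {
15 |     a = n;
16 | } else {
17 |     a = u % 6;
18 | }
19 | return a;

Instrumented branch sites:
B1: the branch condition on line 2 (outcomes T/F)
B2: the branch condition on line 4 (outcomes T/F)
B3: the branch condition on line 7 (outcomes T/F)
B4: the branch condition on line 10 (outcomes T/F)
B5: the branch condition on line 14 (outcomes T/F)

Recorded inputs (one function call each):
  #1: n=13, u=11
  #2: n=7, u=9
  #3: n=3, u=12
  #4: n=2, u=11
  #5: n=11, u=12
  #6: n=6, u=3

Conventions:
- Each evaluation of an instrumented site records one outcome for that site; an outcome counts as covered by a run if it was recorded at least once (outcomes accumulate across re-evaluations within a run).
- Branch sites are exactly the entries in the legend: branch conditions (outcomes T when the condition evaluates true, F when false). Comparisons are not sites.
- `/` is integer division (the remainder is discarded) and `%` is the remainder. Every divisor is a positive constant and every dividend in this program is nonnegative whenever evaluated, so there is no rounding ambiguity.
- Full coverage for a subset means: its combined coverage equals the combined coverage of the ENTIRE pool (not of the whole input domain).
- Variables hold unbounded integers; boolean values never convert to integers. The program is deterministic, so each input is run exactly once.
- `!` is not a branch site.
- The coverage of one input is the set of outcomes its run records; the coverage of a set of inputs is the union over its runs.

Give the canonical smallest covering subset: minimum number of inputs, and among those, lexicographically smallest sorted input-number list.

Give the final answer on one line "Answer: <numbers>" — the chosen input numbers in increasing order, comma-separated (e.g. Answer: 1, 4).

#1 (n=13, u=11) -> B1->T, B5->F; covered: B1=T, B5=F
#2 (n=7, u=9) -> B1->T, B5->F; covered: B1=T, B5=F
#3 (n=3, u=12) -> B1->F, B2->T, B3->T, B5->F; covered: B1=F, B2=T, B3=T, B5=F
#4 (n=2, u=11) -> B1->T, B5->F; covered: B1=T, B5=F
#5 (n=11, u=12) -> B1->F, B2->F, B4->F, B5->F; covered: B1=F, B2=F, B4=F, B5=F
#6 (n=6, u=3) -> B1->T, B5->T; covered: B1=T, B5=T
the full pool covers 8 outcomes: B1=T, B1=F, B2=T, B2=F, B3=T, B4=F, B5=T, B5=F
size 1 is not enough: best union over all size-1 subsets is 4/8
size 2 is not enough: best union over all size-2 subsets is 6/8
the canonical winner is {3, 5, 6}: size 3, full 8-outcome coverage, earliest index list among size-3 covers

Answer: 3, 5, 6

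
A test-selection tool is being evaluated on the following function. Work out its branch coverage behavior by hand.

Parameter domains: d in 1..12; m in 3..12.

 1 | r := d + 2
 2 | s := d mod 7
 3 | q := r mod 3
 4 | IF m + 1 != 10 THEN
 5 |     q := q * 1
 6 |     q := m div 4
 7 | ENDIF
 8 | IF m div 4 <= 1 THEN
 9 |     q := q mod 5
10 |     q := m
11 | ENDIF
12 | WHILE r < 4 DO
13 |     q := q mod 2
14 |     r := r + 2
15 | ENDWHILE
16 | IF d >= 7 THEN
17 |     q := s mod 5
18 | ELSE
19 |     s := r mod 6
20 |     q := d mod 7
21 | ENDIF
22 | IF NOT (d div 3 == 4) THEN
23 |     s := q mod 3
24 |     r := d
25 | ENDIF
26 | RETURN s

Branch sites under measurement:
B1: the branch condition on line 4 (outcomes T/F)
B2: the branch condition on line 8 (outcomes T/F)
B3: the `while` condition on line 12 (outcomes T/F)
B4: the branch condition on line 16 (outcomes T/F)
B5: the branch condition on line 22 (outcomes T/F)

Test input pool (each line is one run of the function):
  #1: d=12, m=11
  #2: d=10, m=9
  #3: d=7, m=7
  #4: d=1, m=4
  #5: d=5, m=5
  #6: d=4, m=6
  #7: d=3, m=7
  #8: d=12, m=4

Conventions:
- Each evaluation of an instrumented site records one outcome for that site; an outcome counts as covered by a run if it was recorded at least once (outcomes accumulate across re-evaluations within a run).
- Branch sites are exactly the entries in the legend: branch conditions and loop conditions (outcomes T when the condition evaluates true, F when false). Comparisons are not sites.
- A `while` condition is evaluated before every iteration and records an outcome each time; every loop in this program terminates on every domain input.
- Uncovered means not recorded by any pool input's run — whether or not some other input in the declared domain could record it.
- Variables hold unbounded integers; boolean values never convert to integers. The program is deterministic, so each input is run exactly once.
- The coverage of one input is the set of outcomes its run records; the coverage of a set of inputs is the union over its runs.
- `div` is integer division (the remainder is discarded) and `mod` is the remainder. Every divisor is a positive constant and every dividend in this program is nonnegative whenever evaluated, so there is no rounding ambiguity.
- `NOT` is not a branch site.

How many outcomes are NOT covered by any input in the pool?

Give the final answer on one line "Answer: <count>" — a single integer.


input #1 (d=12, m=11): events B1->T, B2->F, B3->F, B4->T, B5->F; covers B1=T, B2=F, B3=F, B4=T, B5=F
input #2 (d=10, m=9): events B1->F, B2->F, B3->F, B4->T, B5->T; covers B1=F, B2=F, B3=F, B4=T, B5=T
input #3 (d=7, m=7): events B1->T, B2->T, B3->F, B4->T, B5->T; covers B1=T, B2=T, B3=F, B4=T, B5=T
input #4 (d=1, m=4): events B1->T, B2->T, B3->T, B3->F, B4->F, B5->T; covers B1=T, B2=T, B3=T, B3=F, B4=F, B5=T
input #5 (d=5, m=5): events B1->T, B2->T, B3->F, B4->F, B5->T; covers B1=T, B2=T, B3=F, B4=F, B5=T
input #6 (d=4, m=6): events B1->T, B2->T, B3->F, B4->F, B5->T; covers B1=T, B2=T, B3=F, B4=F, B5=T
input #7 (d=3, m=7): events B1->T, B2->T, B3->F, B4->F, B5->T; covers B1=T, B2=T, B3=F, B4=F, B5=T
input #8 (d=12, m=4): events B1->T, B2->T, B3->F, B4->T, B5->F; covers B1=T, B2=T, B3=F, B4=T, B5=F
union over the pool: B1=T, B1=F, B2=T, B2=F, B3=T, B3=F, B4=T, B4=F, B5=T, B5=F
uncovered (0 of 10): none
Answer: 0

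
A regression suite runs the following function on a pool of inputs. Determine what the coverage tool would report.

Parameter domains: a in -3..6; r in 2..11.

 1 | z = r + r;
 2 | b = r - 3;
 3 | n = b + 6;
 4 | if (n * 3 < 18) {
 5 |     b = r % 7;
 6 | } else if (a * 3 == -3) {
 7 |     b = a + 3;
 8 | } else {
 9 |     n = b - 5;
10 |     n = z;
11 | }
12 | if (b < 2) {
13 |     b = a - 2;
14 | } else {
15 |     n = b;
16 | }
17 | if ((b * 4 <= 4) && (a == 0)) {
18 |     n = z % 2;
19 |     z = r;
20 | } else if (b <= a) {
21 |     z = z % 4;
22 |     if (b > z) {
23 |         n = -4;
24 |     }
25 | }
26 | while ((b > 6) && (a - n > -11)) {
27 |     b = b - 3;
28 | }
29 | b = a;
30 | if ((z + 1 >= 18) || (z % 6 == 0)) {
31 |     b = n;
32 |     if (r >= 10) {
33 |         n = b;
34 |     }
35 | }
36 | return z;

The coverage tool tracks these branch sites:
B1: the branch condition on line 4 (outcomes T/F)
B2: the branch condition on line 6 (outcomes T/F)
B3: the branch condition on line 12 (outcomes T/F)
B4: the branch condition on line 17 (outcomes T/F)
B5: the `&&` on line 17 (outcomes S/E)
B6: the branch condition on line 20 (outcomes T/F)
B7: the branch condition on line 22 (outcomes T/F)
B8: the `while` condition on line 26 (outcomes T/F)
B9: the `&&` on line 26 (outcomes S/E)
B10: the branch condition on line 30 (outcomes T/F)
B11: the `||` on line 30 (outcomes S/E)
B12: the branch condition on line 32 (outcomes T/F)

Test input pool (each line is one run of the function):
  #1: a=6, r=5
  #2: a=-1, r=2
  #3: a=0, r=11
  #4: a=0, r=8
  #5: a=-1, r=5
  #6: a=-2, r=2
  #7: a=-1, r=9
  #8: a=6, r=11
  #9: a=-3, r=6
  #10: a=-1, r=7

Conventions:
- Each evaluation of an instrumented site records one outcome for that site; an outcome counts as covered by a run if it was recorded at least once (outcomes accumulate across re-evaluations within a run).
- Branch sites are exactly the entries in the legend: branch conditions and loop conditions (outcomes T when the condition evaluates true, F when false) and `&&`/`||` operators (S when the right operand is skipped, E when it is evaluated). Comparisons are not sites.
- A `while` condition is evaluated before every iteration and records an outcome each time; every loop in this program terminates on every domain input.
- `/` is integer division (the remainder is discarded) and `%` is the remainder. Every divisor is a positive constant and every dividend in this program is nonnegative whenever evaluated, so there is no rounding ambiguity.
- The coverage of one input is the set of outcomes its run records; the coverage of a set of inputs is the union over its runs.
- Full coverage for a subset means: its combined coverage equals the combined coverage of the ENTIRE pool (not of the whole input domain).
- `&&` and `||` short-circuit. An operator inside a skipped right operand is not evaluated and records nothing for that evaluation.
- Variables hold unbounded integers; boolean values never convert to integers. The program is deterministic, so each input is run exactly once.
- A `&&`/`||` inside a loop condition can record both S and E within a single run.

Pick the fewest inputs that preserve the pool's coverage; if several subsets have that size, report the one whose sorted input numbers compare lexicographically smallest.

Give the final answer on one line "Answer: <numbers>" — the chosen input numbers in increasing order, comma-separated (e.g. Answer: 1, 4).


test 1 (a=6, r=5) fires B1->F, B2->F, B3->F, B5->S, B4->F, B6->T, B7->F, B9->S, B8->F, B11->E, B10->F; hits B1=F, B2=F, B3=F, B4=F, B5=S, B6=T, B7=F, B8=F, B9=S, B10=F, B11=E
test 2 (a=-1, r=2) fires B1->T, B3->F, B5->S, B4->F, B6->F, B9->S, B8->F, B11->E, B10->F; hits B1=T, B3=F, B4=F, B5=S, B6=F, B8=F, B9=S, B10=F, B11=E
test 3 (a=0, r=11) fires B1->F, B2->F, B3->F, B5->S, B4->F, B6->F, B9->E, B8->T, B9->S, B8->F, B11->S, B10->T, B12->T; hits B1=F, B2=F, B3=F, B4=F, B5=S, B6=F, B8=T, B8=F, B9=S, B9=E, B10=T, B11=S, B12=T
test 4 (a=0, r=8) fires B1->F, B2->F, B3->F, B5->S, B4->F, B6->F, B9->S, B8->F, B11->E, B10->F; hits B1=F, B2=F, B3=F, B4=F, B5=S, B6=F, B8=F, B9=S, B10=F, B11=E
test 5 (a=-1, r=5) fires B1->F, B2->T, B3->F, B5->S, B4->F, B6->F, B9->S, B8->F, B11->E, B10->F; hits B1=F, B2=T, B3=F, B4=F, B5=S, B6=F, B8=F, B9=S, B10=F, B11=E
test 6 (a=-2, r=2) fires B1->T, B3->F, B5->S, B4->F, B6->F, B9->S, B8->F, B11->E, B10->F; hits B1=T, B3=F, B4=F, B5=S, B6=F, B8=F, B9=S, B10=F, B11=E
test 7 (a=-1, r=9) fires B1->F, B2->T, B3->F, B5->S, B4->F, B6->F, B9->S, B8->F, B11->S, B10->T, B12->F; hits B1=F, B2=T, B3=F, B4=F, B5=S, B6=F, B8=F, B9=S, B10=T, B11=S, B12=F
test 8 (a=6, r=11) fires B1->F, B2->F, B3->F, B5->S, B4->F, B6->F, B9->E, B8->T, B9->S, B8->F, B11->S, B10->T, B12->T; hits B1=F, B2=F, B3=F, B4=F, B5=S, B6=F, B8=T, B8=F, B9=S, B9=E, B10=T, B11=S, B12=T
test 9 (a=-3, r=6) fires B1->F, B2->F, B3->F, B5->S, B4->F, B6->F, B9->S, B8->F, B11->E, B10->T, B12->F; hits B1=F, B2=F, B3=F, B4=F, B5=S, B6=F, B8=F, B9=S, B10=T, B11=E, B12=F
test 10 (a=-1, r=7) fires B1->F, B2->T, B3->F, B5->S, B4->F, B6->F, B9->S, B8->F, B11->E, B10->F; hits B1=F, B2=T, B3=F, B4=F, B5=S, B6=F, B8=F, B9=S, B10=F, B11=E
together the pool reaches 20 outcomes: B1=T, B1=F, B2=T, B2=F, B3=F, B4=F, B5=S, B6=T, B6=F, B7=F, B8=T, B8=F, B9=S, B9=E, B10=T, B10=F, B11=S, B11=E, B12=T, B12=F
every size-1 subset falls short of the 20 outcomes (best: 13/20)
every size-2 subset falls short of the 20 outcomes (best: 17/20)
every size-3 subset falls short of the 20 outcomes (best: 19/20)
at size 4, {1, 2, 3, 7} reaches all 20 outcomes; every lexicographically earlier size-4 subset fails
Answer: 1, 2, 3, 7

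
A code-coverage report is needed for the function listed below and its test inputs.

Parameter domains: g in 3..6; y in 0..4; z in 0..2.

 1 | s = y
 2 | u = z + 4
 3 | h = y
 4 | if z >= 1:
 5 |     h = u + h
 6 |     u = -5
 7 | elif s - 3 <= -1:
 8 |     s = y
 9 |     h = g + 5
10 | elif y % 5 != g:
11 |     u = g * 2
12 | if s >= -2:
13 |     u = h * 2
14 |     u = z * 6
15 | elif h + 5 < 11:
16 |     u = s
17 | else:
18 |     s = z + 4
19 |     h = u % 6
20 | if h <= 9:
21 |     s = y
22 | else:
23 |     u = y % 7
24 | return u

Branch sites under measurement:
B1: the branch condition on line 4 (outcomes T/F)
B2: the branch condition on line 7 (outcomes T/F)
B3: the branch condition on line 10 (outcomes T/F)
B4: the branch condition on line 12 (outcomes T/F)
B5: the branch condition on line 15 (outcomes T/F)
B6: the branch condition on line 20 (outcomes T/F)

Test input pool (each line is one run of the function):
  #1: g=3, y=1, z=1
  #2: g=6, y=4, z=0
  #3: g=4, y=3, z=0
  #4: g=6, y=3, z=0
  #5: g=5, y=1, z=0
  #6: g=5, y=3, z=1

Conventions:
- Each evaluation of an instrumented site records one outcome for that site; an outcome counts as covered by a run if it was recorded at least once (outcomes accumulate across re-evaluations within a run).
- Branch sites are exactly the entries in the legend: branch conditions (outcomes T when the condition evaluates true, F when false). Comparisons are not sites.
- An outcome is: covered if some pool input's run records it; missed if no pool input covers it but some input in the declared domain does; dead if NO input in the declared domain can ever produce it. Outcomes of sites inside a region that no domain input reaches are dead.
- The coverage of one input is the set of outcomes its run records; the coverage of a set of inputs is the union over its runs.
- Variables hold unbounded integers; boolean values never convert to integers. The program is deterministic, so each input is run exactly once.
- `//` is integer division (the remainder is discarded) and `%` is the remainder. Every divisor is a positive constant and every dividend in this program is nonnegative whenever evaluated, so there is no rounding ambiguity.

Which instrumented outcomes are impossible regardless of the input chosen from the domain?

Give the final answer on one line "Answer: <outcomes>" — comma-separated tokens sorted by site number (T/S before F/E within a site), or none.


running all 60 domain inputs and tallying outcomes:
  B4=F: never recorded by any domain input -> dead
  B5=T: never recorded by any domain input -> dead
  B5=F: never recorded by any domain input -> dead
  reachable outcomes have witnesses, e.g. B1=T (e.g. g=3, y=0, z=1), B1=F (e.g. g=3, y=0, z=0), B2=T (e.g. g=3, y=0, z=0), B2=F (e.g. g=3, y=3, z=0)
Answer: B4=F, B5=T, B5=F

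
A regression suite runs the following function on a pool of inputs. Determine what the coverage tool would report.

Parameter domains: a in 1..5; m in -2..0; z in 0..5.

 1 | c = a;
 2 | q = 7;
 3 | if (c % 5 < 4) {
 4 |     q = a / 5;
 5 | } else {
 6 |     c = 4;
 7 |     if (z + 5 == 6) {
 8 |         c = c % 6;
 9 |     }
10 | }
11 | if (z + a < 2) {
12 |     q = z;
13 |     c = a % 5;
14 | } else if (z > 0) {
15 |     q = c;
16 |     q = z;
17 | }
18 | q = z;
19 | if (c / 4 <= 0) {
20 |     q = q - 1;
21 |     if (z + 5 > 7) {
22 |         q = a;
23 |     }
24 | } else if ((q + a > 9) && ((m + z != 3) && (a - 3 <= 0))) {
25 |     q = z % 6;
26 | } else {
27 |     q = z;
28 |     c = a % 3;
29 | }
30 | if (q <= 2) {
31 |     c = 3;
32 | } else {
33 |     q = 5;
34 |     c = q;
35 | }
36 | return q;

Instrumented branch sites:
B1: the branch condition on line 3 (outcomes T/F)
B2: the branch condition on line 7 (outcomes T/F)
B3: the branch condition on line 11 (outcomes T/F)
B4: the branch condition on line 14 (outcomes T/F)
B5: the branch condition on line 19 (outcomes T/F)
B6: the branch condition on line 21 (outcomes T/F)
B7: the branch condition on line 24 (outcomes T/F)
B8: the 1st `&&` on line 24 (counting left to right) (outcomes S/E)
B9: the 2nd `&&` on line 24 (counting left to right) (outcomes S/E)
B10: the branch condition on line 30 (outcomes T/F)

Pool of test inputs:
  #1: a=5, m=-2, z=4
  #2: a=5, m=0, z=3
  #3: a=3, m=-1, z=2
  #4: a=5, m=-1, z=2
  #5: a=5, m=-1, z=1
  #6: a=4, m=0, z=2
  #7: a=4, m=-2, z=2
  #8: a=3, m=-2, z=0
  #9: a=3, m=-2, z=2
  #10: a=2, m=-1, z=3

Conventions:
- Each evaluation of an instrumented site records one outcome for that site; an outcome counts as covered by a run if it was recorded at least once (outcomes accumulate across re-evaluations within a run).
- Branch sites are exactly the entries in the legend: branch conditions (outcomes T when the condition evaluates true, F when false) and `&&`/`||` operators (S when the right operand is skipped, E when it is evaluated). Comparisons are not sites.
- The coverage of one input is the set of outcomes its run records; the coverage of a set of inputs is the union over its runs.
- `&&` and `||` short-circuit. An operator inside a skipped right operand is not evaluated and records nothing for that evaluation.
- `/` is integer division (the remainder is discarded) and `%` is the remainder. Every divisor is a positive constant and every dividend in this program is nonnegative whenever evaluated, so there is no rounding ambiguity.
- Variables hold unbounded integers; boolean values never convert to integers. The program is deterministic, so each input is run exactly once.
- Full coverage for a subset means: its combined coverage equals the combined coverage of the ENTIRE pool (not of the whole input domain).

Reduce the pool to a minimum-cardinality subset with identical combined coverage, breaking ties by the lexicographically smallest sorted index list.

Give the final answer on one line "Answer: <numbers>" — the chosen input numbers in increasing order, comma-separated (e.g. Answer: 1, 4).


test 1 (a=5, m=-2, z=4) fires B1->T, B3->F, B4->T, B5->F, B8->S, B7->F, B10->F; hits B1=T, B3=F, B4=T, B5=F, B7=F, B8=S, B10=F
test 2 (a=5, m=0, z=3) fires B1->T, B3->F, B4->T, B5->F, B8->S, B7->F, B10->F; hits B1=T, B3=F, B4=T, B5=F, B7=F, B8=S, B10=F
test 3 (a=3, m=-1, z=2) fires B1->T, B3->F, B4->T, B5->T, B6->F, B10->T; hits B1=T, B3=F, B4=T, B5=T, B6=F, B10=T
test 4 (a=5, m=-1, z=2) fires B1->T, B3->F, B4->T, B5->F, B8->S, B7->F, B10->T; hits B1=T, B3=F, B4=T, B5=F, B7=F, B8=S, B10=T
test 5 (a=5, m=-1, z=1) fires B1->T, B3->F, B4->T, B5->F, B8->S, B7->F, B10->T; hits B1=T, B3=F, B4=T, B5=F, B7=F, B8=S, B10=T
test 6 (a=4, m=0, z=2) fires B1->F, B2->F, B3->F, B4->T, B5->F, B8->S, B7->F, B10->T; hits B1=F, B2=F, B3=F, B4=T, B5=F, B7=F, B8=S, B10=T
test 7 (a=4, m=-2, z=2) fires B1->F, B2->F, B3->F, B4->T, B5->F, B8->S, B7->F, B10->T; hits B1=F, B2=F, B3=F, B4=T, B5=F, B7=F, B8=S, B10=T
test 8 (a=3, m=-2, z=0) fires B1->T, B3->F, B4->F, B5->T, B6->F, B10->T; hits B1=T, B3=F, B4=F, B5=T, B6=F, B10=T
test 9 (a=3, m=-2, z=2) fires B1->T, B3->F, B4->T, B5->T, B6->F, B10->T; hits B1=T, B3=F, B4=T, B5=T, B6=F, B10=T
test 10 (a=2, m=-1, z=3) fires B1->T, B3->F, B4->T, B5->T, B6->T, B10->T; hits B1=T, B3=F, B4=T, B5=T, B6=T, B10=T
the full pool covers 14 outcomes: B1=T, B1=F, B2=F, B3=F, B4=T, B4=F, B5=T, B5=F, B6=T, B6=F, B7=F, B8=S, B10=T, B10=F
no size-1 subset reaches all 14 outcomes (best union: 8/14)
no size-2 subset reaches all 14 outcomes (best union: 12/14)
no size-3 subset reaches all 14 outcomes (best union: 13/14)
at size 4, {1, 6, 8, 10} reaches all 14 outcomes; every lexicographically earlier size-4 subset fails
Answer: 1, 6, 8, 10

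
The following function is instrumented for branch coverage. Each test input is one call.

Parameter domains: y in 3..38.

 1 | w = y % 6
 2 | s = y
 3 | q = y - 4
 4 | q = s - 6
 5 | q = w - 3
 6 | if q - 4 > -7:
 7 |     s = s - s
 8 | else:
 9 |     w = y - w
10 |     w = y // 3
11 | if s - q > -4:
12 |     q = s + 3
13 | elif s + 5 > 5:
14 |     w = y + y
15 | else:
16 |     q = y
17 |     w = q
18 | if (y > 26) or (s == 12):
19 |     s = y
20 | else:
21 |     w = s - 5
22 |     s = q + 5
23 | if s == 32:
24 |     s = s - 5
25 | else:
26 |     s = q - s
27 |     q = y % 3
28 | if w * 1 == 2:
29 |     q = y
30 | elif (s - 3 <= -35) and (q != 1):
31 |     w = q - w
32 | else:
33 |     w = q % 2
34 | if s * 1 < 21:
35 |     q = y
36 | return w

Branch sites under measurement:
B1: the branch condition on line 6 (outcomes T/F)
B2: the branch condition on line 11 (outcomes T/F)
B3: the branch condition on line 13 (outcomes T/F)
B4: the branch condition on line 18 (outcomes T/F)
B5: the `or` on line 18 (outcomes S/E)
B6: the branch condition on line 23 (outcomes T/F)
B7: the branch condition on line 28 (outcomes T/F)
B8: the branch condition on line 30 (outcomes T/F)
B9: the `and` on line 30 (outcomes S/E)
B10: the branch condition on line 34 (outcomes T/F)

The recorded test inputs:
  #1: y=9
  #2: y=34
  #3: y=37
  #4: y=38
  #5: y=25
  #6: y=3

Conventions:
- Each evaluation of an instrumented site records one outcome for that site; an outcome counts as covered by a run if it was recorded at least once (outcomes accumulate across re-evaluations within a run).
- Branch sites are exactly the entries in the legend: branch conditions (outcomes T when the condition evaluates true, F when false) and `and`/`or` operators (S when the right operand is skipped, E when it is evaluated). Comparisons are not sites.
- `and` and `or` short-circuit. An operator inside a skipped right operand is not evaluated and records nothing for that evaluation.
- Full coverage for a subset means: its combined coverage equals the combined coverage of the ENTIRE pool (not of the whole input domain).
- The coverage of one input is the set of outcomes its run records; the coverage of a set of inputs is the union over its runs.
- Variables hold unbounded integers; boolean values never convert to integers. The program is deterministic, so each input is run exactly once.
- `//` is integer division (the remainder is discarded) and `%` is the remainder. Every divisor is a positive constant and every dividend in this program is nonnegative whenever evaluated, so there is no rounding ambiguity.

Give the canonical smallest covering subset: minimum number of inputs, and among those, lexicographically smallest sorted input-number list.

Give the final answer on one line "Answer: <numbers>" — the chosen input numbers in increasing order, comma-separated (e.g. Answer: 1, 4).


#1 (y=9) -> covered: B1=T, B2=T, B4=F, B5=E, B6=F, B7=F, B8=F, B9=S, B10=T
#2 (y=34) -> covered: B1=T, B2=T, B4=T, B5=S, B6=F, B7=F, B8=F, B9=S, B10=T
#3 (y=37) -> covered: B1=T, B2=T, B4=T, B5=S, B6=F, B7=F, B8=F, B9=E, B10=T
#4 (y=38) -> covered: B1=T, B2=T, B4=T, B5=S, B6=F, B7=T, B10=T
#5 (y=25) -> covered: B1=T, B2=T, B4=F, B5=E, B6=F, B7=F, B8=F, B9=S, B10=T
#6 (y=3) -> covered: B1=T, B2=T, B4=F, B5=E, B6=F, B7=F, B8=F, B9=S, B10=T
union over all inputs: B1=T, B2=T, B4=T, B4=F, B5=S, B5=E, B6=F, B7=T, B7=F, B8=F, B9=S, B9=E, B10=T (13 outcomes)
size 1 is not enough: best union over all size-1 subsets is 9/13
size 2 is not enough: best union over all size-2 subsets is 12/13
inputs {1, 3, 4} (size 3) cover everything; no size-3 subset with a lexicographically smaller index list covers all 13
Answer: 1, 3, 4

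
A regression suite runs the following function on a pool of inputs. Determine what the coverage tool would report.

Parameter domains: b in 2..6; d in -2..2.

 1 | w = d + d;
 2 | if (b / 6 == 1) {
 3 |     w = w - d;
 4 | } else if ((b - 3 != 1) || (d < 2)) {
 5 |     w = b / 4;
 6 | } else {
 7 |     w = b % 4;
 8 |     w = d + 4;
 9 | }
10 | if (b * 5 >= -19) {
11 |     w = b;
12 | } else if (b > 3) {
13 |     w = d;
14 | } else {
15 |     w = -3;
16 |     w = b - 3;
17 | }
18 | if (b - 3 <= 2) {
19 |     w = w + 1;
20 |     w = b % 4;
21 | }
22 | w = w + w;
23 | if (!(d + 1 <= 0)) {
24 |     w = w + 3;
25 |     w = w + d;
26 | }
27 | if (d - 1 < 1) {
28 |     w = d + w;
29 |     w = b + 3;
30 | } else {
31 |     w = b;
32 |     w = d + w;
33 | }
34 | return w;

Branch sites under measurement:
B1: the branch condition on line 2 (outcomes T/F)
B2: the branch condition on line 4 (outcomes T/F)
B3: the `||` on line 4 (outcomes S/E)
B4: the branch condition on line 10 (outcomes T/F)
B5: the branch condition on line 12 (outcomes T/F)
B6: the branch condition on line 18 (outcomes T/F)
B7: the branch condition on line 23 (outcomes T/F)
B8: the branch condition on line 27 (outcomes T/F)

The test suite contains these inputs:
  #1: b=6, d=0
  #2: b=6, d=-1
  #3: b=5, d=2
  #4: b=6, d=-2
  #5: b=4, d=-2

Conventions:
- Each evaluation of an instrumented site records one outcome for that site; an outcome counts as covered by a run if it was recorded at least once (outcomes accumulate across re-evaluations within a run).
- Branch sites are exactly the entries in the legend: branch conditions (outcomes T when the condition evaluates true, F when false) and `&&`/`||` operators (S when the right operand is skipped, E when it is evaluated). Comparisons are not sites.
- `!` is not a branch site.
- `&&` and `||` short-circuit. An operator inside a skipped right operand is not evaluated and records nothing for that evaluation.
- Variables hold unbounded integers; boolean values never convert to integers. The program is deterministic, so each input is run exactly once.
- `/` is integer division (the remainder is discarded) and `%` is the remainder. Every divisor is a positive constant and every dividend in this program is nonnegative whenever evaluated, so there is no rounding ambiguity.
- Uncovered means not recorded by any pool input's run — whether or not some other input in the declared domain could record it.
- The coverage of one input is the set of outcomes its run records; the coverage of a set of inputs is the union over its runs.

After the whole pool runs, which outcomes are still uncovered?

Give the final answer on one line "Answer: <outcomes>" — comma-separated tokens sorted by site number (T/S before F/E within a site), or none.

input #1 (b=6, d=0): events B1->T, B4->T, B6->F, B7->T, B8->T; covers B1=T, B4=T, B6=F, B7=T, B8=T
input #2 (b=6, d=-1): events B1->T, B4->T, B6->F, B7->F, B8->T; covers B1=T, B4=T, B6=F, B7=F, B8=T
input #3 (b=5, d=2): events B1->F, B3->S, B2->T, B4->T, B6->T, B7->T, B8->F; covers B1=F, B2=T, B3=S, B4=T, B6=T, B7=T, B8=F
input #4 (b=6, d=-2): events B1->T, B4->T, B6->F, B7->F, B8->T; covers B1=T, B4=T, B6=F, B7=F, B8=T
input #5 (b=4, d=-2): events B1->F, B3->E, B2->T, B4->T, B6->T, B7->F, B8->T; covers B1=F, B2=T, B3=E, B4=T, B6=T, B7=F, B8=T
union over the pool: B1=T, B1=F, B2=T, B3=S, B3=E, B4=T, B6=T, B6=F, B7=T, B7=F, B8=T, B8=F
uncovered (4 of 16): B2=F, B4=F, B5=T, B5=F

Answer: B2=F, B4=F, B5=T, B5=F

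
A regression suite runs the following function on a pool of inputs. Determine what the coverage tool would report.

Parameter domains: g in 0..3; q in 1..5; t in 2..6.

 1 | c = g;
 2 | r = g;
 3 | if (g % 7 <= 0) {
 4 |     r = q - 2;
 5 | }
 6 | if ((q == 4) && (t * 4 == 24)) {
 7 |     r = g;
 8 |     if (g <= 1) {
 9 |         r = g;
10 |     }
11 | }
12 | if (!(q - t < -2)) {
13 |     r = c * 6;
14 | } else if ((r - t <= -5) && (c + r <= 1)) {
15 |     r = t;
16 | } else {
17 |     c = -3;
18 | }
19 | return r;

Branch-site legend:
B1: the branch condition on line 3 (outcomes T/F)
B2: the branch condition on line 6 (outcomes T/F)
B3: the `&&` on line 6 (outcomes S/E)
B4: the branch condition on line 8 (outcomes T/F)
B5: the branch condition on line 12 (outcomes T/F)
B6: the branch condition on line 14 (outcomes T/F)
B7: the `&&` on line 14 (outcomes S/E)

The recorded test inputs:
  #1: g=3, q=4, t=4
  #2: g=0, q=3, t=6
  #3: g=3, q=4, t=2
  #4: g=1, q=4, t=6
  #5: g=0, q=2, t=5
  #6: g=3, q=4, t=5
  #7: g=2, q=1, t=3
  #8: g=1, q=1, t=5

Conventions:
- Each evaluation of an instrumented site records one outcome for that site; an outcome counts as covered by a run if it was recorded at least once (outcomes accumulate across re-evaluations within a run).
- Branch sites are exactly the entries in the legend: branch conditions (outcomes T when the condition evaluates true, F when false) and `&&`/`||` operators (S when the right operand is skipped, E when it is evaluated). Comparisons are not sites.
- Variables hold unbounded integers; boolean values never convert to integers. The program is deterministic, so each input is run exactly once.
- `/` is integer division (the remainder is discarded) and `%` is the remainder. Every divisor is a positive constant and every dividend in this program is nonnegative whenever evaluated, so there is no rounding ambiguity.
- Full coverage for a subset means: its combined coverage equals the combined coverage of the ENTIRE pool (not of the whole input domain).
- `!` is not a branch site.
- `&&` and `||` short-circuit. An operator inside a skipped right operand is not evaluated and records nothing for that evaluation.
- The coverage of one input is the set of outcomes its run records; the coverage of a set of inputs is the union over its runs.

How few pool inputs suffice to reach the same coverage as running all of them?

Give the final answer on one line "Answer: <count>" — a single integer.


test 1 (g=3, q=4, t=4) fires B1->F, B3->E, B2->F, B5->T; hits B1=F, B2=F, B3=E, B5=T
test 2 (g=0, q=3, t=6) fires B1->T, B3->S, B2->F, B5->F, B7->E, B6->T; hits B1=T, B2=F, B3=S, B5=F, B6=T, B7=E
test 3 (g=3, q=4, t=2) fires B1->F, B3->E, B2->F, B5->T; hits B1=F, B2=F, B3=E, B5=T
test 4 (g=1, q=4, t=6) fires B1->F, B3->E, B2->T, B4->T, B5->T; hits B1=F, B2=T, B3=E, B4=T, B5=T
test 5 (g=0, q=2, t=5) fires B1->T, B3->S, B2->F, B5->F, B7->E, B6->T; hits B1=T, B2=F, B3=S, B5=F, B6=T, B7=E
test 6 (g=3, q=4, t=5) fires B1->F, B3->E, B2->F, B5->T; hits B1=F, B2=F, B3=E, B5=T
test 7 (g=2, q=1, t=3) fires B1->F, B3->S, B2->F, B5->T; hits B1=F, B2=F, B3=S, B5=T
test 8 (g=1, q=1, t=5) fires B1->F, B3->S, B2->F, B5->F, B7->S, B6->F; hits B1=F, B2=F, B3=S, B5=F, B6=F, B7=S
the full pool covers 13 outcomes: B1=T, B1=F, B2=T, B2=F, B3=S, B3=E, B4=T, B5=T, B5=F, B6=T, B6=F, B7=S, B7=E
every size-1 subset falls short of the 13 outcomes (best: 6/13)
every size-2 subset falls short of the 13 outcomes (best: 11/13)
inputs {2, 4, 8} (size 3) cover everything; no size-3 subset with a lexicographically smaller index list covers all 13
Answer: 3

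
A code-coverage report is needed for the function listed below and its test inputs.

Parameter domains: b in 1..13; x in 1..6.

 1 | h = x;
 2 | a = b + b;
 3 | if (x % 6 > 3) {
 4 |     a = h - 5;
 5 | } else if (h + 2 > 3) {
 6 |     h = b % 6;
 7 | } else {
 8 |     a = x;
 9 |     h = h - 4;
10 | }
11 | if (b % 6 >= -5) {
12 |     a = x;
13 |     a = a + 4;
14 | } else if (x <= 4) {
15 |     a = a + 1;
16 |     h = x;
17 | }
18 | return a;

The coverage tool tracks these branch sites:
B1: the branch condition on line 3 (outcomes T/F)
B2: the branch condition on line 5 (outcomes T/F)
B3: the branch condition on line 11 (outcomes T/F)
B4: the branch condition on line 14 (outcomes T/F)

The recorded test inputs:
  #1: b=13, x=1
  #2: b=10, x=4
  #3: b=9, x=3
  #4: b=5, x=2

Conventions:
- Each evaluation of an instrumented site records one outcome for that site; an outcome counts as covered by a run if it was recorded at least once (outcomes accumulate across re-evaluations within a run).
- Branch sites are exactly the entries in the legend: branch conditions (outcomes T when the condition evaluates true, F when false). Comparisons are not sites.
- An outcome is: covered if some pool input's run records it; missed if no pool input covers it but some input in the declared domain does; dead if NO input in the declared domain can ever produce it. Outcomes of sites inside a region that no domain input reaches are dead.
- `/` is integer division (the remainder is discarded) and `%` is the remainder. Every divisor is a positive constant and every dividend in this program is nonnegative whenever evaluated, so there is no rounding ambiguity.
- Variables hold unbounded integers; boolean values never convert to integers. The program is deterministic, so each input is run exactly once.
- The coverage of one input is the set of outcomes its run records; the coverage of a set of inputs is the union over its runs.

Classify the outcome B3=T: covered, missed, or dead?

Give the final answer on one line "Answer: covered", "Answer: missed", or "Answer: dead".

B3=T is recorded by pool input(s) 1, 2, 3, 4 -> covered

Answer: covered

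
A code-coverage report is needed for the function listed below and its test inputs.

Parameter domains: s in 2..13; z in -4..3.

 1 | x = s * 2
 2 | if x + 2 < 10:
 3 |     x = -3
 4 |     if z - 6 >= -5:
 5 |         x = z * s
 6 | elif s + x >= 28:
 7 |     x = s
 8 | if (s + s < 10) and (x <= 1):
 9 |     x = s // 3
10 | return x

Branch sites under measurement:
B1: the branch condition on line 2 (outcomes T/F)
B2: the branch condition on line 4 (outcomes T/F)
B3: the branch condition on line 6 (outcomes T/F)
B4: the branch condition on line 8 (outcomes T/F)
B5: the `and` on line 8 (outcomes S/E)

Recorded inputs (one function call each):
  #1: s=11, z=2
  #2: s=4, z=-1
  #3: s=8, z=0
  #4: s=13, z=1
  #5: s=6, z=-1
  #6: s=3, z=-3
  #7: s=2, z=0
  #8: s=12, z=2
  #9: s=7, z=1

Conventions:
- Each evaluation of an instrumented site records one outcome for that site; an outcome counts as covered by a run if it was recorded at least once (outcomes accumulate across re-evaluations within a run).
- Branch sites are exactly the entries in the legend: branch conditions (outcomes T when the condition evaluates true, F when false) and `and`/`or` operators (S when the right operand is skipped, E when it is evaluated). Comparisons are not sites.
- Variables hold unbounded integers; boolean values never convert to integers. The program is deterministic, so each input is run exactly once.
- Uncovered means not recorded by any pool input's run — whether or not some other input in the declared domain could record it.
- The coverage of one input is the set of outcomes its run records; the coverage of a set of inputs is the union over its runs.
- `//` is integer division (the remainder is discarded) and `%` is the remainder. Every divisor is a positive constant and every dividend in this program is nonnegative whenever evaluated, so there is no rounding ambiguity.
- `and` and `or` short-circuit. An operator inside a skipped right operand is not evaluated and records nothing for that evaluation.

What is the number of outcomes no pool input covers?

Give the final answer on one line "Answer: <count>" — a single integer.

input #1 (s=11, z=2): events B1->F, B3->T, B5->S, B4->F; covers B1=F, B3=T, B4=F, B5=S
input #2 (s=4, z=-1): events B1->F, B3->F, B5->E, B4->F; covers B1=F, B3=F, B4=F, B5=E
input #3 (s=8, z=0): events B1->F, B3->F, B5->S, B4->F; covers B1=F, B3=F, B4=F, B5=S
input #4 (s=13, z=1): events B1->F, B3->T, B5->S, B4->F; covers B1=F, B3=T, B4=F, B5=S
input #5 (s=6, z=-1): events B1->F, B3->F, B5->S, B4->F; covers B1=F, B3=F, B4=F, B5=S
input #6 (s=3, z=-3): events B1->T, B2->F, B5->E, B4->T; covers B1=T, B2=F, B4=T, B5=E
input #7 (s=2, z=0): events B1->T, B2->F, B5->E, B4->T; covers B1=T, B2=F, B4=T, B5=E
input #8 (s=12, z=2): events B1->F, B3->T, B5->S, B4->F; covers B1=F, B3=T, B4=F, B5=S
input #9 (s=7, z=1): events B1->F, B3->F, B5->S, B4->F; covers B1=F, B3=F, B4=F, B5=S
union over the pool: B1=T, B1=F, B2=F, B3=T, B3=F, B4=T, B4=F, B5=S, B5=E
uncovered (1 of 10): B2=T

Answer: 1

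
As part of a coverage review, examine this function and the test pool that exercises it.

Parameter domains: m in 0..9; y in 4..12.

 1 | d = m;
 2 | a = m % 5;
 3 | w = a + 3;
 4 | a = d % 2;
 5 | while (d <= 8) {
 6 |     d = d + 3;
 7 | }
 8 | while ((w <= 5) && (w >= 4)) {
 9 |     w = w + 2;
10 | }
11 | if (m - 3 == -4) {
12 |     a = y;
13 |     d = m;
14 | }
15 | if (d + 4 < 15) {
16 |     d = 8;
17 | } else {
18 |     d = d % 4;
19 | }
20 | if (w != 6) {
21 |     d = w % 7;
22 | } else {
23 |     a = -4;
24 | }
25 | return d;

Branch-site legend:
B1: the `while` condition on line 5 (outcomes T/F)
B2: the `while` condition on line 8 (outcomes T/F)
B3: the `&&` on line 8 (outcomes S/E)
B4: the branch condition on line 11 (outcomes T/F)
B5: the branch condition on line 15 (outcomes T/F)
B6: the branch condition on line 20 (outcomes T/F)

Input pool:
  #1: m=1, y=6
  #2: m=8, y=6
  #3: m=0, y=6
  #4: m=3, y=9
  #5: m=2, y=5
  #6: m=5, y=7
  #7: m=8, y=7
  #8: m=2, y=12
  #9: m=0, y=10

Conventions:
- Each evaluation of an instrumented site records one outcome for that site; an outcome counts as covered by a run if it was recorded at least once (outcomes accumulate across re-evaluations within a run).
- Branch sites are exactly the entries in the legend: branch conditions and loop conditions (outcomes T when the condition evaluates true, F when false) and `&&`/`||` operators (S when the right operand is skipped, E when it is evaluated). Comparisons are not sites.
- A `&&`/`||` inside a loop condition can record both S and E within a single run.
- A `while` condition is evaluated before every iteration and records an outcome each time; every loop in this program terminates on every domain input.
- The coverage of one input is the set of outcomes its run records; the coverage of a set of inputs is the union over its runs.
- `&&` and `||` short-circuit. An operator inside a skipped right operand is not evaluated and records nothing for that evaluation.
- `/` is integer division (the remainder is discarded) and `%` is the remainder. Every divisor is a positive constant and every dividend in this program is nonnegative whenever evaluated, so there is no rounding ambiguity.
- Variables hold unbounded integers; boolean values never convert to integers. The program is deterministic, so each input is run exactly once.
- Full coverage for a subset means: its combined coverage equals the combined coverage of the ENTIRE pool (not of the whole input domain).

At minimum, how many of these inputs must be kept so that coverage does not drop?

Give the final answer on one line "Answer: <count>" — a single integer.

run #1 (m=1, y=6) runs B1->T, B1->T, B1->T, B1->F, B3->E, B2->T, B3->S, B2->F, B4->F, B5->T, B6->F; records B1=T, B1=F, B2=T, B2=F, B3=S, B3=E, B4=F, B5=T, B6=F
run #2 (m=8, y=6) runs B1->T, B1->F, B3->S, B2->F, B4->F, B5->F, B6->F; records B1=T, B1=F, B2=F, B3=S, B4=F, B5=F, B6=F
run #3 (m=0, y=6) runs B1->T, B1->T, B1->T, B1->F, B3->E, B2->F, B4->F, B5->T, B6->T; records B1=T, B1=F, B2=F, B3=E, B4=F, B5=T, B6=T
run #4 (m=3, y=9) runs B1->T, B1->T, B1->F, B3->S, B2->F, B4->F, B5->T, B6->F; records B1=T, B1=F, B2=F, B3=S, B4=F, B5=T, B6=F
run #5 (m=2, y=5) runs B1->T, B1->T, B1->T, B1->F, B3->E, B2->T, B3->S, B2->F, B4->F, B5->F, B6->T; records B1=T, B1=F, B2=T, B2=F, B3=S, B3=E, B4=F, B5=F, B6=T
run #6 (m=5, y=7) runs B1->T, B1->T, B1->F, B3->E, B2->F, B4->F, B5->F, B6->T; records B1=T, B1=F, B2=F, B3=E, B4=F, B5=F, B6=T
run #7 (m=8, y=7) runs B1->T, B1->F, B3->S, B2->F, B4->F, B5->F, B6->F; records B1=T, B1=F, B2=F, B3=S, B4=F, B5=F, B6=F
run #8 (m=2, y=12) runs B1->T, B1->T, B1->T, B1->F, B3->E, B2->T, B3->S, B2->F, B4->F, B5->F, B6->T; records B1=T, B1=F, B2=T, B2=F, B3=S, B3=E, B4=F, B5=F, B6=T
run #9 (m=0, y=10) runs B1->T, B1->T, B1->T, B1->F, B3->E, B2->F, B4->F, B5->T, B6->T; records B1=T, B1=F, B2=F, B3=E, B4=F, B5=T, B6=T
the full pool covers 11 outcomes: B1=T, B1=F, B2=T, B2=F, B3=S, B3=E, B4=F, B5=T, B5=F, B6=T, B6=F
checked all size-1 subsets: none covers 11 outcomes (max 9/11)
the canonical winner is {1, 5}: size 2, full 11-outcome coverage, earliest index list among size-2 covers

Answer: 2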